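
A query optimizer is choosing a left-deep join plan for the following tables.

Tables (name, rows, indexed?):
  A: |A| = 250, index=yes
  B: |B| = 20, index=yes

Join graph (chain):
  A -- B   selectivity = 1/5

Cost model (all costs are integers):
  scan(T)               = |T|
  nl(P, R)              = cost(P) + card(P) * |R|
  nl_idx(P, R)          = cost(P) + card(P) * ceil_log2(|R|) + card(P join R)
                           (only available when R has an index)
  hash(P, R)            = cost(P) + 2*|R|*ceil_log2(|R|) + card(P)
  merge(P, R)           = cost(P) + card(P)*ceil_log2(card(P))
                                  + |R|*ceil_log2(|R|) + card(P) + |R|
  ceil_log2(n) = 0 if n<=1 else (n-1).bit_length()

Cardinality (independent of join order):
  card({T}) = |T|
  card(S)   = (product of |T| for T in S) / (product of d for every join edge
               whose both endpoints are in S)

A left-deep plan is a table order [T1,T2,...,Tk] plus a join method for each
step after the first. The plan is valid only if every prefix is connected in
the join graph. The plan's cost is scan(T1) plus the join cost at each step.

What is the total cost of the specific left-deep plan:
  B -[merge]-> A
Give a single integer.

step 1: scan B: cost=20, card=20
step 2: join A via merge
    card(P join A) = 20*250/(5) = 1000
    cost = 20 + 20*5 + 250*8 + 20 + 250 = 2390

2390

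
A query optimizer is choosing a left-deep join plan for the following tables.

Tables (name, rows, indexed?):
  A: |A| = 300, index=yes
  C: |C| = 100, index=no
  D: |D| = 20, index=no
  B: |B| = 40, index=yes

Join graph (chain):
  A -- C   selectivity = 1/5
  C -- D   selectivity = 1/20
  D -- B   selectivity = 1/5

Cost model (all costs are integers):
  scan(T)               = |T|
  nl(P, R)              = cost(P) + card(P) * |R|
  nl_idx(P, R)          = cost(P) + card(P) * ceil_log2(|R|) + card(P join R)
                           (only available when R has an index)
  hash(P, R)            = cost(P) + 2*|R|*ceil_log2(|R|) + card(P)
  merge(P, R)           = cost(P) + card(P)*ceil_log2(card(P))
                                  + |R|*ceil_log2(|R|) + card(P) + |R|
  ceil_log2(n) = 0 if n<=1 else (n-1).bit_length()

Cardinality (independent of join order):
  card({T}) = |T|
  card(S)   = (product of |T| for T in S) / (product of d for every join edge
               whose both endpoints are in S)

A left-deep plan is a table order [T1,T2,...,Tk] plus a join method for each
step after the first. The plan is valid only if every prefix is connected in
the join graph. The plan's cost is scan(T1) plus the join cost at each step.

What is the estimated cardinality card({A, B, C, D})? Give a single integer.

Tables in S: A(300), B(40), C(100), D(20)
Edges inside S: A-C(d=5), C-D(d=20), D-B(d=5)
numerator = 300 * 40 * 100 * 20 = 24000000
denominator = 5 * 20 * 5 = 500
card(S) = 24000000 / 500 = 48000

48000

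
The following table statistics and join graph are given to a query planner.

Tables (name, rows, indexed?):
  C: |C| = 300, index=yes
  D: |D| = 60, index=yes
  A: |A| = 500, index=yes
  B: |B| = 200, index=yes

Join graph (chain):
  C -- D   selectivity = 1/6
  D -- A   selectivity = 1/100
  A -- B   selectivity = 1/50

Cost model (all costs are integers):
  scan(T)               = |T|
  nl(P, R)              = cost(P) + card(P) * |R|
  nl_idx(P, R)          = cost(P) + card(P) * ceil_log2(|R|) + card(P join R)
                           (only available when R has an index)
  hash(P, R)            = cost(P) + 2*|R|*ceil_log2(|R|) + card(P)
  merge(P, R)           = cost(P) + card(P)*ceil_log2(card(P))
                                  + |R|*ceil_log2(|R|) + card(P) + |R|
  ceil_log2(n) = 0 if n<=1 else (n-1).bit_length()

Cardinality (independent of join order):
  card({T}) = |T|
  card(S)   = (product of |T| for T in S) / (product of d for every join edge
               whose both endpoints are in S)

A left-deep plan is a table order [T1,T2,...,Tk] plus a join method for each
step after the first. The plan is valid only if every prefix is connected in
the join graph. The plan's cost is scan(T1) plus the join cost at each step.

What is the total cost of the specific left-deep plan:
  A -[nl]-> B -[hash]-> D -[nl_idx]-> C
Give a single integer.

step 1: scan A: cost=500, card=500
step 2: join B via nl
    card(P join B) = 500*200/(50) = 2000
    cost = 500 + 500*200 = 100500
step 3: join D via hash
    card(P join D) = 2000*60/(100) = 1200
    cost = 100500 + 2*60*6 + 2000 = 103220
step 4: join C via nl_idx
    card(P join C) = 1200*300/(6) = 60000
    cost = 103220 + 1200*9 + 60000 = 174020

174020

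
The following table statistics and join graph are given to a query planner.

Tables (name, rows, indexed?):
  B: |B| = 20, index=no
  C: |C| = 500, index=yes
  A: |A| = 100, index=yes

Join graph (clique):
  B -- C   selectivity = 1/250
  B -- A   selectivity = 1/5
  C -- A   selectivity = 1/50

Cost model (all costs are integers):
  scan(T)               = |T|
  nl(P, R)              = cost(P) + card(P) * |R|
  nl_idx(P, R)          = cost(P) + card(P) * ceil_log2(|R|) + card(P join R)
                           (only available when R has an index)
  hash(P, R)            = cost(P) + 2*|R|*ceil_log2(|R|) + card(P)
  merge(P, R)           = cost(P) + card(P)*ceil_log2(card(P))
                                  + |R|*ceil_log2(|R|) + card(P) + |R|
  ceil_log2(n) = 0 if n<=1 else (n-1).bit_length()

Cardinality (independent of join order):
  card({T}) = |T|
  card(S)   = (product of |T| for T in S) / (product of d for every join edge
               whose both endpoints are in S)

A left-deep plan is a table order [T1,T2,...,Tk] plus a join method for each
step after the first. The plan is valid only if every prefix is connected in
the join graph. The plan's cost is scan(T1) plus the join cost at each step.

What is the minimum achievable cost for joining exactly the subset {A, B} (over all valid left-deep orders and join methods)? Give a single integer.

Selinger DP over subsets of {A,B}:
  {B}: scan cost=20, card=20
  {A}: scan cost=100, card=100
  {AB}: card=400; try (B,hash)→400, (A,nl_idx)→560, (A,merge)→940, (B,merge)→1020, (A,hash)→1440, (A,nl)→2020 …(+1); best=400 via (B,hash)

400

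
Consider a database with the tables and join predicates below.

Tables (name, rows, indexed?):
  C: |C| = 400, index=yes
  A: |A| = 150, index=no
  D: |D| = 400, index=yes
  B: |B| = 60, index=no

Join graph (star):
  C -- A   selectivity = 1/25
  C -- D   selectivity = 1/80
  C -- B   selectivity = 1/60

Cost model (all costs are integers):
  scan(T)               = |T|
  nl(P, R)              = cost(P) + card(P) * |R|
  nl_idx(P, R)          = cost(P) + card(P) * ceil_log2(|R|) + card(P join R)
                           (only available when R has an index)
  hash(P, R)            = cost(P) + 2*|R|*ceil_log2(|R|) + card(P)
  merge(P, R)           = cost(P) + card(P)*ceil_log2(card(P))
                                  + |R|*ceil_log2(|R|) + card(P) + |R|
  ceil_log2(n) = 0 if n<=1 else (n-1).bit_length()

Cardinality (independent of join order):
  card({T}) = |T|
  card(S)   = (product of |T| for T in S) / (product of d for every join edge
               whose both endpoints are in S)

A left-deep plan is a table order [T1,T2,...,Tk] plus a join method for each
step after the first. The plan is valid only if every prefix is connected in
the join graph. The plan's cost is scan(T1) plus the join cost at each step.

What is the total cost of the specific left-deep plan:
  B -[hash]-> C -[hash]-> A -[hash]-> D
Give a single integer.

step 1: scan B: cost=60, card=60
step 2: join C via hash
    card(P join C) = 60*400/(60) = 400
    cost = 60 + 2*400*9 + 60 = 7320
step 3: join A via hash
    card(P join A) = 400*150/(25) = 2400
    cost = 7320 + 2*150*8 + 400 = 10120
step 4: join D via hash
    card(P join D) = 2400*400/(80) = 12000
    cost = 10120 + 2*400*9 + 2400 = 19720

19720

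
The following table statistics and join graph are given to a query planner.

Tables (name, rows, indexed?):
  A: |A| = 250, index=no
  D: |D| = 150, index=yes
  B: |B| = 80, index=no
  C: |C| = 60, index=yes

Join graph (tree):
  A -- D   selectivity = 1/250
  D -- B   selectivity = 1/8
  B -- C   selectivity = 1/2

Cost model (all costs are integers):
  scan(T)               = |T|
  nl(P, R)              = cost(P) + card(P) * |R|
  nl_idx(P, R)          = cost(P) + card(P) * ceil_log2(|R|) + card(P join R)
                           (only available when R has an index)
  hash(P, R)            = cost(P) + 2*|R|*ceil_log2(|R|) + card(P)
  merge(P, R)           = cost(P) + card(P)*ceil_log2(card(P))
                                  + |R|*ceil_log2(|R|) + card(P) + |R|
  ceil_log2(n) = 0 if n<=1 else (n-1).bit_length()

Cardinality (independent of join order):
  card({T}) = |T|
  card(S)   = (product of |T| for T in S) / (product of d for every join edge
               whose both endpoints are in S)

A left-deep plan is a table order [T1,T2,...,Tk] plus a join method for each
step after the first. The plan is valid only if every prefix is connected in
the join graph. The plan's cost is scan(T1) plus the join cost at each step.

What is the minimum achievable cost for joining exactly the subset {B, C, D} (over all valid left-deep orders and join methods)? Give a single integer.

3640

Selinger DP over subsets of {B,C,D}:
  {D}: scan cost=150, card=150
  {B}: scan cost=80, card=80
  {C}: scan cost=60, card=60
  {BD}: card=1500; try (B,hash)→1420, (D,merge)→2070, (B,merge)→2140, (D,nl_idx)→2220, (D,hash)→2560, (D,nl)→12080 …(+1); best=1420 via (B,hash)
  {BC}: card=2400; try (C,hash)→880, (B,merge)→1120, (C,merge)→1140, (B,hash)→1240, (C,nl_idx)→2960, (B,nl)→4860 …(+1); best=880 via (C,hash)
  {BCD}: card=45000; try (C,hash)→3640, (D,hash)→5680, (C,merge)→19840, (D,merge)→33430, (C,nl_idx)→55420, (D,nl_idx)→65080 …(+2); best=3640 via (C,hash)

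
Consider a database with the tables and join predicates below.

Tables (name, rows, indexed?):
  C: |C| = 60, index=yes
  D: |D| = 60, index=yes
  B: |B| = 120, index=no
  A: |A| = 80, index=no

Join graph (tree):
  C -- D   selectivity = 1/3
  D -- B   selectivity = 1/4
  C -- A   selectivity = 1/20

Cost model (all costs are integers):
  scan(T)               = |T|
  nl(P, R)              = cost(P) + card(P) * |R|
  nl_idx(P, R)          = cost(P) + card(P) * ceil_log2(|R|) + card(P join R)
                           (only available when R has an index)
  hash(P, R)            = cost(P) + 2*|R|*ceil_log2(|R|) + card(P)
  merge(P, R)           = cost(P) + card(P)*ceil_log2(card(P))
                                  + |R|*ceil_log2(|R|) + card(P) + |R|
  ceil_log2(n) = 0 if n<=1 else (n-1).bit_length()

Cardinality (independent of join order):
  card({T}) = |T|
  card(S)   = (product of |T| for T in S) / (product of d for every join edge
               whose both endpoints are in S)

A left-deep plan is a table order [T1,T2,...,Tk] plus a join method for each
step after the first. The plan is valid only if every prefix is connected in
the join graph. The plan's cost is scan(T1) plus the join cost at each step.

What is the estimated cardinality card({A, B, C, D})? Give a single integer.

Tables in S: A(80), B(120), C(60), D(60)
Edges inside S: C-D(d=3), D-B(d=4), C-A(d=20)
numerator = 80 * 120 * 60 * 60 = 34560000
denominator = 3 * 4 * 20 = 240
card(S) = 34560000 / 240 = 144000

144000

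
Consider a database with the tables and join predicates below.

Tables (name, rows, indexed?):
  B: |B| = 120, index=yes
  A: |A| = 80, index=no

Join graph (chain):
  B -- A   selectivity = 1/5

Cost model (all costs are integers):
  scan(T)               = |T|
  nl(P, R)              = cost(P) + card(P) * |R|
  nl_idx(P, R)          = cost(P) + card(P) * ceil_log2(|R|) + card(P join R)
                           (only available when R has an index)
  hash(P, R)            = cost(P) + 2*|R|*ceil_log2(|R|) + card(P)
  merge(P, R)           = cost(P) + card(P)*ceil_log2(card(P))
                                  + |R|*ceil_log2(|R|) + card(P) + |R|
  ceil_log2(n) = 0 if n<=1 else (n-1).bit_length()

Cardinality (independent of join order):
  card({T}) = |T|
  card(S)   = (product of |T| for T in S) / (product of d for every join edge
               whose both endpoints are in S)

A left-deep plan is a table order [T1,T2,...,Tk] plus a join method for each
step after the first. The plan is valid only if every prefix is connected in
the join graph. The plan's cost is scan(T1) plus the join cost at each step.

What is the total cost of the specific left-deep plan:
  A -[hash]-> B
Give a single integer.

1840

step 1: scan A: cost=80, card=80
step 2: join B via hash
    card(P join B) = 80*120/(5) = 1920
    cost = 80 + 2*120*7 + 80 = 1840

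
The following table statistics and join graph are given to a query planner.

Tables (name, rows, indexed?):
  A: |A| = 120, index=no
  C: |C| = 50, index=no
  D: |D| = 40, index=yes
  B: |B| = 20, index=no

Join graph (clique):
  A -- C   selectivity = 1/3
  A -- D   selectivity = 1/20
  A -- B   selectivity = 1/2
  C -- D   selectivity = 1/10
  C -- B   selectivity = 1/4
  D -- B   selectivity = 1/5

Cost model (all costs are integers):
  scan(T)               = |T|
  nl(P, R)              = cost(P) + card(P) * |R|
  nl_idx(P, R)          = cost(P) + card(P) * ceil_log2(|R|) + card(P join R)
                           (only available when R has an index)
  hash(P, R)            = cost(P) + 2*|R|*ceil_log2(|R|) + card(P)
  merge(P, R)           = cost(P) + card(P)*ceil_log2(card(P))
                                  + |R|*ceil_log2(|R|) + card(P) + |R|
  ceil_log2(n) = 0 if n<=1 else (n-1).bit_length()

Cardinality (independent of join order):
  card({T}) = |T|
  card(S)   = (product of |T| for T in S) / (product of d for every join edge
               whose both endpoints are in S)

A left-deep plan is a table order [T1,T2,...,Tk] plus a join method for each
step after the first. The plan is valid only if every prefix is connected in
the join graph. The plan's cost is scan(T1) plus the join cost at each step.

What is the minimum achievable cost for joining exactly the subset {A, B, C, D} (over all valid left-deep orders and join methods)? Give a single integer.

Selinger DP over subsets of {A,B,C,D}:
  {A}: scan cost=120, card=120
  {C}: scan cost=50, card=50
  {D}: scan cost=40, card=40
  {B}: scan cost=20, card=20
  {AC}: card=2000; try (C,hash)→840, (A,merge)→1360, (C,merge)→1430, (A,hash)→1780, (A,nl)→6050, (C,nl)→6120; best=840 via (C,hash)
  {AD}: card=240; try (D,hash)→720, (D,nl_idx)→1080, (A,merge)→1280, (D,merge)→1360, (A,hash)→1760, (A,nl)→4840 …(+1); best=720 via (D,hash)
  {AB}: card=1200; try (B,hash)→440, (A,merge)→1100, (B,merge)→1200, (A,hash)→1720, (A,nl)→2420, (B,nl)→2520; best=440 via (B,hash)
  {CD}: card=200; try (D,nl_idx)→550, (D,hash)→580, (C,merge)→670, (D,merge)→680, (C,hash)→680, (C,nl)→2040 …(+1); best=550 via (D,nl_idx)
  {BC}: card=250; try (B,hash)→300, (C,merge)→490, (B,merge)→520, (C,hash)→640, (C,nl)→1020, (B,nl)→1050; best=300 via (B,hash)
  {BD}: card=160; try (B,hash)→280, (D,nl_idx)→300, (D,merge)→420, (B,merge)→440, (D,hash)→520, (D,nl)→820 …(+1); best=280 via (B,hash)
  {ACD}: card=400; try (C,hash)→1560, (A,hash)→2430, (C,merge)→3230, (A,merge)→3310, (D,hash)→3320, (C,nl)→12720 …(+4); best=1560 via (C,hash)
  {ABC}: card=5000; try (A,hash)→2230, (C,hash)→2240, (B,hash)→3040, (A,merge)→3510, (C,merge)→15190, (B,merge)→24960 …(+3); best=2230 via (A,hash)
  {ABD}: card=480; try (B,hash)→1160, (D,hash)→2120, (A,hash)→2120, (A,merge)→2680, (B,merge)→3000, (B,nl)→5520 …(+4); best=1160 via (B,hash)
  {BCD}: card=200; try (B,hash)→950, (D,hash)→1030, (C,hash)→1040, (D,nl_idx)→2000, (C,merge)→2070, (B,merge)→2470 …(+4); best=950 via (B,hash)
  {ABCD}: card=200; try (B,hash)→2160, (C,hash)→2240, (A,hash)→2830, (A,merge)→3710, (B,merge)→5680, (C,merge)→6310 …(+7); best=2160 via (B,hash)

2160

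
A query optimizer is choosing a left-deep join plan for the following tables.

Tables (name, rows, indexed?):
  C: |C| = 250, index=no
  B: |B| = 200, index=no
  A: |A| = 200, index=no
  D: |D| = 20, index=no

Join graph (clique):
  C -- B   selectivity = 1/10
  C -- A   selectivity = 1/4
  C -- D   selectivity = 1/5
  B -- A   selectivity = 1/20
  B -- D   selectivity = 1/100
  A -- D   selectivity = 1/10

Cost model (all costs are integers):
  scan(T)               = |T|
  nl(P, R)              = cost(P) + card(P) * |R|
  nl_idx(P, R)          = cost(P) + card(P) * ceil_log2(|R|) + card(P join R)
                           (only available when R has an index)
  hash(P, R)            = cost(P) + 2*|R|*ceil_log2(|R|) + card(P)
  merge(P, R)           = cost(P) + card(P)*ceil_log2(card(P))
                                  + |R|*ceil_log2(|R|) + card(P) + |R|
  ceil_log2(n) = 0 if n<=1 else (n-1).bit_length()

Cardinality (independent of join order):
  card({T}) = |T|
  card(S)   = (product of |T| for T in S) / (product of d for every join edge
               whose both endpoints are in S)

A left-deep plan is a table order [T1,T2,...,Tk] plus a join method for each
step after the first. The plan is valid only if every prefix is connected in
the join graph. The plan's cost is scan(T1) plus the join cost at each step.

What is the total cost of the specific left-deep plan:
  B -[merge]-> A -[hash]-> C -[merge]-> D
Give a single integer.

197420

step 1: scan B: cost=200, card=200
step 2: join A via merge
    card(P join A) = 200*200/(20) = 2000
    cost = 200 + 200*8 + 200*8 + 200 + 200 = 3800
step 3: join C via hash
    card(P join C) = 2000*250/(10*4) = 12500
    cost = 3800 + 2*250*8 + 2000 = 9800
step 4: join D via merge
    card(P join D) = 12500*20/(5*100*10) = 50
    cost = 9800 + 12500*14 + 20*5 + 12500 + 20 = 197420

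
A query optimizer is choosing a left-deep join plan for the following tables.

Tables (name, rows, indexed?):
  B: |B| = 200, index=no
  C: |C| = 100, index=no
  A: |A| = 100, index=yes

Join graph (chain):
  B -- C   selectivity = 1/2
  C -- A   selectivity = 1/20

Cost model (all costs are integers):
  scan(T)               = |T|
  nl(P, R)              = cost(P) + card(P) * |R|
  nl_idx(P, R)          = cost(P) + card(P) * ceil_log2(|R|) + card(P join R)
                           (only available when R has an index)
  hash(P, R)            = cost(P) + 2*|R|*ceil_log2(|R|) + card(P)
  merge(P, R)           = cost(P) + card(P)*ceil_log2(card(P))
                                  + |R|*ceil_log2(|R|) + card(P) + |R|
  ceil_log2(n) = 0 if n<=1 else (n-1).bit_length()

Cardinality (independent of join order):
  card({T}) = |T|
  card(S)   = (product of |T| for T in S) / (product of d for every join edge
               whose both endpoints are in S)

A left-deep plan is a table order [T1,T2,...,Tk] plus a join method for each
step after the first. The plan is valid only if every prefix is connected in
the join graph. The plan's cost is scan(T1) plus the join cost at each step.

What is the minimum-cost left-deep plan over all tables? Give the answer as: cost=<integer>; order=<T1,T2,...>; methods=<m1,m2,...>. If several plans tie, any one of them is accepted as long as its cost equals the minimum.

cost=5000; order=C,A,B; methods=nl_idx,hash

Selinger DP (subsets sized 1..n):
  {B}: scan cost=200, card=200
  {C}: scan cost=100, card=100
  {A}: scan cost=100, card=100
  {BC}: card=10000; try (C,hash)→1800, (B,merge)→2700, (C,merge)→2800, (B,hash)→3400, (B,nl)→20100, (C,nl)→20200; best=1800 via (C,hash)
  {AC}: card=500; try (A,nl_idx)→1300, (C,hash)→1600, (A,hash)→1600, (C,merge)→1700, (A,merge)→1700, (C,nl)→10100 …(+1); best=1300 via (A,nl_idx)
  {ABC}: card=50000; try (B,hash)→5000, (B,merge)→8100, (A,hash)→13200, (B,nl)→101300, (A,nl_idx)→121800, (A,merge)→152600 …(+1); best=5000 via (B,hash)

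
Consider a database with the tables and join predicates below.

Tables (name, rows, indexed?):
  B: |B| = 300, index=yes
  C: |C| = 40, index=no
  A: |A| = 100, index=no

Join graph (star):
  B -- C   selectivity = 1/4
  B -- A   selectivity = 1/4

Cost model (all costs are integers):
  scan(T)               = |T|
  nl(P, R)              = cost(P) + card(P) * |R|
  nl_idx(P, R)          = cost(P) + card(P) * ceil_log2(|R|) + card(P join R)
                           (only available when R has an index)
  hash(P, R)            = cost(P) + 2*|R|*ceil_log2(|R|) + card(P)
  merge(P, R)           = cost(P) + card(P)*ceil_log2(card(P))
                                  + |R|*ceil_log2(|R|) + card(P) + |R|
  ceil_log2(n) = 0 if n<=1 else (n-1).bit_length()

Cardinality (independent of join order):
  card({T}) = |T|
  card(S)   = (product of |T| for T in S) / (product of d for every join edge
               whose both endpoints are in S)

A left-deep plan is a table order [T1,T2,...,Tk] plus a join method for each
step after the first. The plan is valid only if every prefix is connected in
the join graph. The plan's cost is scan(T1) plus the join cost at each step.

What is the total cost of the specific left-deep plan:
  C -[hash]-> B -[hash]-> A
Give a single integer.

step 1: scan C: cost=40, card=40
step 2: join B via hash
    card(P join B) = 40*300/(4) = 3000
    cost = 40 + 2*300*9 + 40 = 5480
step 3: join A via hash
    card(P join A) = 3000*100/(4) = 75000
    cost = 5480 + 2*100*7 + 3000 = 9880

9880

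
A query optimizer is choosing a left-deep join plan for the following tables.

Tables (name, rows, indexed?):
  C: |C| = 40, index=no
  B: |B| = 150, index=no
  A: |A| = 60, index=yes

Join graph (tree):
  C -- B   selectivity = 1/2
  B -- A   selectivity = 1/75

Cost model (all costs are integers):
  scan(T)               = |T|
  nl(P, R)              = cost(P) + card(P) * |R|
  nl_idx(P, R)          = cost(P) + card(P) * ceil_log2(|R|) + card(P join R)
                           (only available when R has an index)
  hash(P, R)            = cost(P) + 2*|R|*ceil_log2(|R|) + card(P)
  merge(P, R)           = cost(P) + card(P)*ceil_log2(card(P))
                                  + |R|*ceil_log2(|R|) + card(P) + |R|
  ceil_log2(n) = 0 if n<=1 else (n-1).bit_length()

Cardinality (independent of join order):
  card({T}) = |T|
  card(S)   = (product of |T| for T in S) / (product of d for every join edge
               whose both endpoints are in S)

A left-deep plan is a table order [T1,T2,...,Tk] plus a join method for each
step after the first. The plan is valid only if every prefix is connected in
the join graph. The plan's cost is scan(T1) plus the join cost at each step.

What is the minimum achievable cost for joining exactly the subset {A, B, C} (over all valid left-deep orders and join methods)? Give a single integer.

Selinger DP over subsets of {A,B,C}:
  {C}: scan cost=40, card=40
  {B}: scan cost=150, card=150
  {A}: scan cost=60, card=60
  {BC}: card=3000; try (C,hash)→780, (B,merge)→1670, (C,merge)→1780, (B,hash)→2480, (B,nl)→6040, (C,nl)→6150; best=780 via (C,hash)
  {AB}: card=120; try (A,hash)→1020, (A,nl_idx)→1170, (B,merge)→1830, (A,merge)→1920, (B,hash)→2520, (B,nl)→9060 …(+1); best=1020 via (A,hash)
  {ABC}: card=2400; try (C,hash)→1620, (C,merge)→2260, (A,hash)→4500, (C,nl)→5820, (A,nl_idx)→21180, (A,merge)→40200 …(+1); best=1620 via (C,hash)

1620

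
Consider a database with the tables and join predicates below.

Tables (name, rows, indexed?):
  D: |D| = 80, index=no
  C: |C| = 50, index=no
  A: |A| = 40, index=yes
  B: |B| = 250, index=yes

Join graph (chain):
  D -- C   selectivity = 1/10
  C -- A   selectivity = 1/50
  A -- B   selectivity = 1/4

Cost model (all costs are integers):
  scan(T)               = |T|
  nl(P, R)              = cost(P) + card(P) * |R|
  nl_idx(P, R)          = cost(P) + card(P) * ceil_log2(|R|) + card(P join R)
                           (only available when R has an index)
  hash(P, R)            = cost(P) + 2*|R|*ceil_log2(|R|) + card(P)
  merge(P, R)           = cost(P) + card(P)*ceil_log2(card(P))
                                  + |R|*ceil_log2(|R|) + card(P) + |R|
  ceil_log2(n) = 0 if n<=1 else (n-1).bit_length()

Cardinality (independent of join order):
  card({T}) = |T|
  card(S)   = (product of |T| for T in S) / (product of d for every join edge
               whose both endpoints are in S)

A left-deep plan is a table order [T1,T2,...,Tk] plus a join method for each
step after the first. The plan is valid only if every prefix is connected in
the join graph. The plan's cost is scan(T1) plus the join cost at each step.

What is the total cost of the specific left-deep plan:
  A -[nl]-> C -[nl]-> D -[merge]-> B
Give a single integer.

10690

step 1: scan A: cost=40, card=40
step 2: join C via nl
    card(P join C) = 40*50/(50) = 40
    cost = 40 + 40*50 = 2040
step 3: join D via nl
    card(P join D) = 40*80/(10) = 320
    cost = 2040 + 40*80 = 5240
step 4: join B via merge
    card(P join B) = 320*250/(4) = 20000
    cost = 5240 + 320*9 + 250*8 + 320 + 250 = 10690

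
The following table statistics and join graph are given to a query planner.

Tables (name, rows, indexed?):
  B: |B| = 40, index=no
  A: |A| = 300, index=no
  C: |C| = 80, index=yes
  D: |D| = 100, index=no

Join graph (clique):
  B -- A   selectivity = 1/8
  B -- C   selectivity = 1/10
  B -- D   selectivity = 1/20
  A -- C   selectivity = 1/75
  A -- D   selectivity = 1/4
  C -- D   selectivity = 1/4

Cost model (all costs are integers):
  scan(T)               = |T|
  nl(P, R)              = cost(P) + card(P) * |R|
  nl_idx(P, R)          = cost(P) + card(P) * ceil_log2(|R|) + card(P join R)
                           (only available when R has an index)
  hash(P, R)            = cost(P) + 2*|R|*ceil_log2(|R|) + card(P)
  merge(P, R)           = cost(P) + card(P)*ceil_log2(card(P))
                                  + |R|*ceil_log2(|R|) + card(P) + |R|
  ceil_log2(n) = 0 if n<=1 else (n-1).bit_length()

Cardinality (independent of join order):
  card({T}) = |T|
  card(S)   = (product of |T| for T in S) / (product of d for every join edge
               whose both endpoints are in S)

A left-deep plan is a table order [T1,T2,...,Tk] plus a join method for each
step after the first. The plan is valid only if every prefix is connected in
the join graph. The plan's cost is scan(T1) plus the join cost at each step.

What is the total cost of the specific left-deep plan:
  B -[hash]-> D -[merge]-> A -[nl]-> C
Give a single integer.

156280

step 1: scan B: cost=40, card=40
step 2: join D via hash
    card(P join D) = 40*100/(20) = 200
    cost = 40 + 2*100*7 + 40 = 1480
step 3: join A via merge
    card(P join A) = 200*300/(8*4) = 1875
    cost = 1480 + 200*8 + 300*9 + 200 + 300 = 6280
step 4: join C via nl
    card(P join C) = 1875*80/(10*75*4) = 50
    cost = 6280 + 1875*80 = 156280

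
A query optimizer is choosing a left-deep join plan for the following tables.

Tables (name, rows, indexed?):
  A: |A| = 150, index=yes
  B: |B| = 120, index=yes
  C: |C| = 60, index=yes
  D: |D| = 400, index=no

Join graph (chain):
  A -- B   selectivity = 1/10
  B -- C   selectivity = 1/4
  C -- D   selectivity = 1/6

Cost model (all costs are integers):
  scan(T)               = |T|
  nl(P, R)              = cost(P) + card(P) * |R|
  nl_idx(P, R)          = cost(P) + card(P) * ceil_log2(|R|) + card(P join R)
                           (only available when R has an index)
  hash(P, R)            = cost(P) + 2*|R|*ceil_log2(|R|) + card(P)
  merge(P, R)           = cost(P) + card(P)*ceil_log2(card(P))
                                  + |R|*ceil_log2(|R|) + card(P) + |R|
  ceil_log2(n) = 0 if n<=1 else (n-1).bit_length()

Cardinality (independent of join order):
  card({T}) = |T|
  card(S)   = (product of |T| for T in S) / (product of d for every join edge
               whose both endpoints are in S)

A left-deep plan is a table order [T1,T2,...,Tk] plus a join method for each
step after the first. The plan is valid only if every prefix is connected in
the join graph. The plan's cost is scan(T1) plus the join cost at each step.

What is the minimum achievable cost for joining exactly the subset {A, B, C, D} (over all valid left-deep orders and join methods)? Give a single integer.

Selinger DP over subsets of {A,B,C,D}:
  {A}: scan cost=150, card=150
  {B}: scan cost=120, card=120
  {C}: scan cost=60, card=60
  {D}: scan cost=400, card=400
  {AB}: card=1800; try (B,hash)→1980, (A,merge)→2430, (B,merge)→2460, (A,hash)→2640, (A,nl_idx)→2880, (B,nl_idx)→3000 …(+2); best=1980 via (B,hash)
  {BC}: card=1800; try (C,hash)→960, (B,merge)→1440, (C,merge)→1500, (B,hash)→1800, (B,nl_idx)→2280, (C,nl_idx)→2640 …(+2); best=960 via (C,hash)
  {CD}: card=4000; try (C,hash)→1520, (D,merge)→4480, (C,merge)→4820, (C,nl_idx)→6800, (D,hash)→7320, (D,nl)→24060 …(+1); best=1520 via (C,hash)
  {ABC}: card=27000; try (C,hash)→4500, (A,hash)→5160, (A,merge)→23910, (C,merge)→24000, (C,nl_idx)→39780, (A,nl_idx)→42360 …(+2); best=4500 via (C,hash)
  {BCD}: card=120000; try (B,hash)→7200, (D,hash)→9960, (D,merge)→26560, (B,merge)→54480, (B,nl_idx)→149520, (B,nl)→481520 …(+1); best=7200 via (B,hash)
  {ABCD}: card=1800000; try (D,hash)→38700, (A,hash)→129600, (D,merge)→440500, (A,merge)→2168550, (A,nl_idx)→2767200, (D,nl)→10804500 …(+1); best=38700 via (D,hash)

38700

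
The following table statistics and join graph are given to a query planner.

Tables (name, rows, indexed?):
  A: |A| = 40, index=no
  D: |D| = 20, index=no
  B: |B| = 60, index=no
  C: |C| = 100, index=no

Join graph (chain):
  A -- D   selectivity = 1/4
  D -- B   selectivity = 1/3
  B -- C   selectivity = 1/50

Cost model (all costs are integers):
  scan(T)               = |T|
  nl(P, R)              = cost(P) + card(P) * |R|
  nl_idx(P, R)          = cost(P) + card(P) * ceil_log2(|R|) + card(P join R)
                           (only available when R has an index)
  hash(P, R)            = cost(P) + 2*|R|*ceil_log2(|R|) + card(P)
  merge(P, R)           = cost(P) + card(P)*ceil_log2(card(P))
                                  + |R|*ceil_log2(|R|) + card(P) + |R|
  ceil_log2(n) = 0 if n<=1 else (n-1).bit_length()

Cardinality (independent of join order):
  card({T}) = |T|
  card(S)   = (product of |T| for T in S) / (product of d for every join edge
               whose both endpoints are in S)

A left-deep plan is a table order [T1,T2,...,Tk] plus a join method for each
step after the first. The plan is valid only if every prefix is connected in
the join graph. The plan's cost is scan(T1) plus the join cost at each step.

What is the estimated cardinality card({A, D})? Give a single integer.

Tables in S: A(40), D(20)
Edges inside S: A-D(d=4)
numerator = 40 * 20 = 800
denominator = 4 = 4
card(S) = 800 / 4 = 200

200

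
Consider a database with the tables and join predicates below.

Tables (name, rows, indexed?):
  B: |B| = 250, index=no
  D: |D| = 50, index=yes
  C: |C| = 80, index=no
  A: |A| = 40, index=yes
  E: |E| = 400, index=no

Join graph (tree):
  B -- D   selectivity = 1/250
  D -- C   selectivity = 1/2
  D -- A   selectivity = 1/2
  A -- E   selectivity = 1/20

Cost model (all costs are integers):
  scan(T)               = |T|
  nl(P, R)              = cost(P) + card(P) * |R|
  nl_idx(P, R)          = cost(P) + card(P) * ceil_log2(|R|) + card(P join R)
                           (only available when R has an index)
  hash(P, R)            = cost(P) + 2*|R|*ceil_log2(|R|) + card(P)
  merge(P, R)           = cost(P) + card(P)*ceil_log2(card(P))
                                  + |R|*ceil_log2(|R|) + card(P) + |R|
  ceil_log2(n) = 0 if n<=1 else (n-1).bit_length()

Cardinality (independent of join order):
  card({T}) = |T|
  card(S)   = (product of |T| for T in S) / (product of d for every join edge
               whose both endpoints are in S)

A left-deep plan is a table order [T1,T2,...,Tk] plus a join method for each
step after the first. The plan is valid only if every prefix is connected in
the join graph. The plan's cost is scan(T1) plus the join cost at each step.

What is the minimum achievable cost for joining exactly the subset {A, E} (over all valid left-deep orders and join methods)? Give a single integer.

Selinger DP over subsets of {A,E}:
  {A}: scan cost=40, card=40
  {E}: scan cost=400, card=400
  {AE}: card=800; try (A,hash)→1280, (A,nl_idx)→3600, (E,merge)→4320, (A,merge)→4680, (E,hash)→7280, (E,nl)→16040 …(+1); best=1280 via (A,hash)

1280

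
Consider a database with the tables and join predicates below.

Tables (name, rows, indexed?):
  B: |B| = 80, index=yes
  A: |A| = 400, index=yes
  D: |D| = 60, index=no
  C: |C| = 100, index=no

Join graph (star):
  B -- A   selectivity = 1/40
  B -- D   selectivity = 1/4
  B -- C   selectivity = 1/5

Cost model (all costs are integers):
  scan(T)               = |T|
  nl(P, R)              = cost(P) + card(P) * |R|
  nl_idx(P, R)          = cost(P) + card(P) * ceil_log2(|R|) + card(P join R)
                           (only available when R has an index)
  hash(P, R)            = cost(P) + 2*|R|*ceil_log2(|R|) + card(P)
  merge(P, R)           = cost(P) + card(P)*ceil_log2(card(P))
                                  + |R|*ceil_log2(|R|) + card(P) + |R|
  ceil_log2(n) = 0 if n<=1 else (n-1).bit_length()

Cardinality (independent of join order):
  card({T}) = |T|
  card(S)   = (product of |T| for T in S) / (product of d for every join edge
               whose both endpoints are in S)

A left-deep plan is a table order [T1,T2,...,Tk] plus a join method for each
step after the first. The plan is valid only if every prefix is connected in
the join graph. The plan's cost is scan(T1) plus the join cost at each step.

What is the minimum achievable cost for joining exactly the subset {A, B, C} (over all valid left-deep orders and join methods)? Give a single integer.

Selinger DP over subsets of {A,B,C}:
  {B}: scan cost=80, card=80
  {A}: scan cost=400, card=400
  {C}: scan cost=100, card=100
  {AB}: card=800; try (A,nl_idx)→1600, (B,hash)→1920, (B,nl_idx)→4000, (A,merge)→4720, (B,merge)→5040, (A,hash)→7360 …(+2); best=1600 via (A,nl_idx)
  {BC}: card=1600; try (B,hash)→1320, (C,merge)→1520, (B,merge)→1540, (C,hash)→1560, (B,nl_idx)→2400, (C,nl)→8080 …(+1); best=1320 via (B,hash)
  {ABC}: card=16000; try (C,hash)→3800, (A,hash)→10120, (C,merge)→11200, (A,merge)→24520, (A,nl_idx)→31720, (C,nl)→81600 …(+1); best=3800 via (C,hash)

3800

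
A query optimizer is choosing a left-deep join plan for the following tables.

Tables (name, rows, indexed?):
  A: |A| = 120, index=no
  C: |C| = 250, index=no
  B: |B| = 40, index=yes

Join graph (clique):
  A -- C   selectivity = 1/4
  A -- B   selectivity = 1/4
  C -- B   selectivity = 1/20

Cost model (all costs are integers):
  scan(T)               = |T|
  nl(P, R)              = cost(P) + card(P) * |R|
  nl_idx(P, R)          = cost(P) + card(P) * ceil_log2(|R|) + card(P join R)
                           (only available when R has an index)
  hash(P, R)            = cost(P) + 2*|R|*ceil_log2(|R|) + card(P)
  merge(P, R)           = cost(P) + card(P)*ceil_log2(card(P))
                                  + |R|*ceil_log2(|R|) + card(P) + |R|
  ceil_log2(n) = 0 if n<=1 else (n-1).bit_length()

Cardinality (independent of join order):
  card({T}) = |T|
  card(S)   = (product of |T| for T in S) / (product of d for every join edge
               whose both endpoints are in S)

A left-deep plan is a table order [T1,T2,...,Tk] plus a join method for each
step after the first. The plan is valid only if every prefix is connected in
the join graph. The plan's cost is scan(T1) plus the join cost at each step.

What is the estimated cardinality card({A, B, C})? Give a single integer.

Tables in S: A(120), B(40), C(250)
Edges inside S: A-C(d=4), A-B(d=4), C-B(d=20)
numerator = 120 * 40 * 250 = 1200000
denominator = 4 * 4 * 20 = 320
card(S) = 1200000 / 320 = 3750

3750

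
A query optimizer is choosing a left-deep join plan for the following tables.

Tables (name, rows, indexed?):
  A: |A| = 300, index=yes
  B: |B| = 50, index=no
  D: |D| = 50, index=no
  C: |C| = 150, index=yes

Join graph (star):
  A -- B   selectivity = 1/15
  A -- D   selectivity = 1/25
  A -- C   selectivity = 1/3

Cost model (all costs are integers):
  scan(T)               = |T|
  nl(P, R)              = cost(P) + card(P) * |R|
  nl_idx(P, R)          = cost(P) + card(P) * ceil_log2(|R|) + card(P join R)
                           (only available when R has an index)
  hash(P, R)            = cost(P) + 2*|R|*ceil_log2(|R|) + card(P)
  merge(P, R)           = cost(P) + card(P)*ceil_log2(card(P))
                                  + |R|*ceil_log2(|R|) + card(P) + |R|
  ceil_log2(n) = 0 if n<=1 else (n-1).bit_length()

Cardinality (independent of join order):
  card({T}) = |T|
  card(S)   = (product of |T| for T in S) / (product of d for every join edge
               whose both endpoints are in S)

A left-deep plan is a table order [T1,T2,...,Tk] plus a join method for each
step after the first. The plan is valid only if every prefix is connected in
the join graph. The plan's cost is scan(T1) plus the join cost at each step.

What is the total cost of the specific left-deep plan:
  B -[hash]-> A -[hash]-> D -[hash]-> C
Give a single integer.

11500

step 1: scan B: cost=50, card=50
step 2: join A via hash
    card(P join A) = 50*300/(15) = 1000
    cost = 50 + 2*300*9 + 50 = 5500
step 3: join D via hash
    card(P join D) = 1000*50/(25) = 2000
    cost = 5500 + 2*50*6 + 1000 = 7100
step 4: join C via hash
    card(P join C) = 2000*150/(3) = 100000
    cost = 7100 + 2*150*8 + 2000 = 11500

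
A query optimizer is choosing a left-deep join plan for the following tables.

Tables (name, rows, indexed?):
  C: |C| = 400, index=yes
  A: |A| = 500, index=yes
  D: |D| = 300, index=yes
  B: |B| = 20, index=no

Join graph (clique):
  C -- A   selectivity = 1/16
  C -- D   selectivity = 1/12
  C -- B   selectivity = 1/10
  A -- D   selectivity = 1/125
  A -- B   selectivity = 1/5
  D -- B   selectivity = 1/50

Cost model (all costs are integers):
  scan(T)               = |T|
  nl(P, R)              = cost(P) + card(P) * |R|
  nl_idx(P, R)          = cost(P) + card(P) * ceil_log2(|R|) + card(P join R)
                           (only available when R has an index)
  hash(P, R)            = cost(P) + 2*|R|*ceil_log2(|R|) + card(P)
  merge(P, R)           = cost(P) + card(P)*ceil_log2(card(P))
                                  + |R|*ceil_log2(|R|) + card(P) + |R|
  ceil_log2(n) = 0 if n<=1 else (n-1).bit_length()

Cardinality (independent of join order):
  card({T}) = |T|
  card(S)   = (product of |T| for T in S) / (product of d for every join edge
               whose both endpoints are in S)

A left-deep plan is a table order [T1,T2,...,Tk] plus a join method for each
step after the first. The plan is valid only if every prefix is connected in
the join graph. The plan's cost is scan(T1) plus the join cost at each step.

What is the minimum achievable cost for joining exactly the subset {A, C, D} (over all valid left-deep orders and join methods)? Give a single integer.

12600

Selinger DP over subsets of {A,C,D}:
  {C}: scan cost=400, card=400
  {A}: scan cost=500, card=500
  {D}: scan cost=300, card=300
  {AC}: card=12500; try (C,hash)→8200, (A,merge)→9400, (C,merge)→9500, (A,hash)→9800, (A,nl_idx)→16500, (C,nl_idx)→17500 …(+2); best=8200 via (C,hash)
  {CD}: card=10000; try (D,hash)→6200, (C,merge)→7300, (D,merge)→7400, (C,hash)→7800, (C,nl_idx)→13000, (D,nl_idx)→14000 …(+2); best=6200 via (D,hash)
  {AD}: card=1200; try (A,nl_idx)→4200, (D,nl_idx)→6200, (D,hash)→6400, (A,merge)→8300, (D,merge)→8500, (A,hash)→9600 …(+2); best=4200 via (A,nl_idx)
  {ACD}: card=2500; try (C,hash)→12600, (C,nl_idx)→17500, (C,merge)→22600, (A,hash)→25200, (D,hash)→26100, (A,nl_idx)→98700 …(+6); best=12600 via (C,hash)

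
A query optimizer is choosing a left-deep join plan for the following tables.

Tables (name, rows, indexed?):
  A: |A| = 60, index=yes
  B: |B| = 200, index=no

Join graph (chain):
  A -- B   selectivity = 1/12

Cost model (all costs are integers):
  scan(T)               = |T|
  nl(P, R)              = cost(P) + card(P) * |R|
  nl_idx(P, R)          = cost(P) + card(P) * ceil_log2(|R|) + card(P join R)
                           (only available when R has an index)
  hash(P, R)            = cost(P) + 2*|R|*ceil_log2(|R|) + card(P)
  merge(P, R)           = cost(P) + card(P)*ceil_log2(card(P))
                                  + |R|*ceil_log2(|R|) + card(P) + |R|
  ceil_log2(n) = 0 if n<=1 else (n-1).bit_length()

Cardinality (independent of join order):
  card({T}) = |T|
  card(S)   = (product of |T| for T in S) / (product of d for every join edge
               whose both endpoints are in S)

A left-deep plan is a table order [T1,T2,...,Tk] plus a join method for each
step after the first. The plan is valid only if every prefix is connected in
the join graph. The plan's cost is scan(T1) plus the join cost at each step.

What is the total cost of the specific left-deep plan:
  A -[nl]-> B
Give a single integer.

12060

step 1: scan A: cost=60, card=60
step 2: join B via nl
    card(P join B) = 60*200/(12) = 1000
    cost = 60 + 60*200 = 12060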